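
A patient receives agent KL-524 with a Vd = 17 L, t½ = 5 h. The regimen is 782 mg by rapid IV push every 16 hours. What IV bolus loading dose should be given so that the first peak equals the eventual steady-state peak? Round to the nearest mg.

f = (1/2)^(16/5) ≈ 0.108819; accumulation ratio R = 1/(1−f) ≈ 1.12211.
Loading dose to hit Cmax,ss on first dose: D_load = D_maint·R ≈ 782 × 1.12211 ≈ 877.49 mg.

877 mg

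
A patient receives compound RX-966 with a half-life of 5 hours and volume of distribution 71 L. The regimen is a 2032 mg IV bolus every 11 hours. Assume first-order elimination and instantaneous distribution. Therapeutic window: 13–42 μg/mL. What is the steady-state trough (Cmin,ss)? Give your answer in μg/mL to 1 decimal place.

8.0 μg/mL

τ/t½ = 11/5 ≈ 2.2, so fraction remaining f = (1/2)^(11/5) ≈ 0.2176.
At steady state, accumulation factor R = 1/(1 − e^(−kτ)) ≈ 1.2781.
Each bolus raises the concentration by D/Vd = 2032/71 ≈ 28.620 μg/mL.
Steady-state peak Cmax,ss = C₀·R ≈ 28.620 × 1.2781 ≈ 36.579 μg/mL.
One interval later, Cmin,ss = Cmax,ss·e^(−kτ) ≈ 36.579 × 0.2176 ≈ 7.960 μg/mL.
Trough 8.0 μg/mL vs MEC 13 μg/mL: subtherapeutic.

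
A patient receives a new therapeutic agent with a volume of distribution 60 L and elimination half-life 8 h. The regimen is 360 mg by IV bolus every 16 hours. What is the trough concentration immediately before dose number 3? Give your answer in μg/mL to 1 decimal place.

f = (1/2)^(τ/t½) = (1/2)^(16/8) ≈ 0.2500.
C₀ = D/Vd = 360/60 ≈ 6.000 μg/mL.
Before the 3rd dose, 2 doses have been given. Superposition: Cmin = C₀·(f + f²).
≈ 6.000 × (0.2500 + 0.0625) ≈ 6.000 × 0.3125 ≈ 1.875 μg/mL.

1.9 μg/mL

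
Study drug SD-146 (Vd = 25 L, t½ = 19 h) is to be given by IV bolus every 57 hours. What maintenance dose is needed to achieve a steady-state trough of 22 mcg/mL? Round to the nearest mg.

3850 mg

τ/t½ = 57/19 ≈ 3, so f = (1/2)^(57/19) ≈ 0.125000.
Cmin,ss = (D/Vd)·f/(1−f), so D = Cmin,ss·Vd·(1−f)/f.
D = 22 × 25 × (1−f)/f ≈ 22 × 25 × 7.00000 ≈ 3850.00 mg.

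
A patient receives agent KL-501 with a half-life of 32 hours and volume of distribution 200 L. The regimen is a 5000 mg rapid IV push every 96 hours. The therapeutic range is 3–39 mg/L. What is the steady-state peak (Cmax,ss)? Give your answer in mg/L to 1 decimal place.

The dosing interval is 3 half-lives, so f = 2^(−3) = 0.125.
At steady state, R = 1/(1 − 0.125) = 8/7.
Single-dose peak C₀ = D/Vd = 5000/200 = 25 mg/L.
Steady-state peak Cmax,ss = C₀·R = 25 × 8/7 ≈ 28.571 mg/L.
Peak 28.6 mg/L vs MTC 39 mg/L: below toxic threshold.

28.6 mg/L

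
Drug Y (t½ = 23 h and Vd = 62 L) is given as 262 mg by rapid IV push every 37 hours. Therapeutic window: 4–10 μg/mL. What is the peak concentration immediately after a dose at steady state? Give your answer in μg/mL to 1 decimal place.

Over one 37-h interval, 37/23 ≈ 1.6087 half-lives elapse, leaving f ≈ 0.3279 of each dose.
Accumulation ratio R = 1/(1 − f) ≈ 1/0.6721 ≈ 1.4879.
Each bolus raises the concentration by D/Vd = 262/62 ≈ 4.226 μg/mL.
Cmax,ss = C₀/(1 − f) ≈ 4.226/0.6721 ≈ 6.288 μg/mL.
Peak 6.3 μg/mL vs MTC 10 μg/mL: below toxic threshold.

6.3 μg/mL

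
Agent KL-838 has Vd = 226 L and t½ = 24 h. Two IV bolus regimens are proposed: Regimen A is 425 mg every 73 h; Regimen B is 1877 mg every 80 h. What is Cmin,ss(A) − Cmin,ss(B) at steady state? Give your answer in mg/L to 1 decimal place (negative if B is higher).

-0.7 mg/L

Regimen A: f = (1/2)^(73/24) ≈ 0.1214; Cmin,ss = (425/226)·f/(1−f) ≈ 0.260 mg/L.
Regimen B: f = (1/2)^(80/24) ≈ 0.0992; Cmin,ss = (1877/226)·f/(1−f) ≈ 0.915 mg/L.
Difference ≈ 0.260 − 0.915 ≈ -0.655 mg/L.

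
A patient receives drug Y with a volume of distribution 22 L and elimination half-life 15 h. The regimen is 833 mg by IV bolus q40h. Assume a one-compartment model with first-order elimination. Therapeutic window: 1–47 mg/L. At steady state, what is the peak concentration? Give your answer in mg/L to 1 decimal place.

τ/t½ = 40/15 ≈ 2.6667, so fraction remaining f = (1/2)^(40/15) ≈ 0.1575.
Accumulation ratio R = 1/(1 − f) ≈ 1/0.8425 ≈ 1.1869.
Single-dose peak C₀ = D/Vd = 833/22 ≈ 37.864 mg/L.
Steady-state peak Cmax,ss = C₀·R ≈ 37.864 × 1.1869 ≈ 44.941 mg/L.
Peak 44.9 mg/L vs MTC 47 mg/L: below toxic threshold.

44.9 mg/L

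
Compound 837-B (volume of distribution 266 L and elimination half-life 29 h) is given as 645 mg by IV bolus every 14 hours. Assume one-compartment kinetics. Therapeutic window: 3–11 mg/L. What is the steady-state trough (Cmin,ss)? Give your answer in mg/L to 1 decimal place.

6.1 mg/L

k = ln2/t½ = ln2/29 ≈ 0.023902 h⁻¹; fraction remaining f = e^(−kτ) = e^(−0.023902×14) ≈ 0.7156.
Accumulation ratio R = 1/(1 − f) ≈ 1/0.2844 ≈ 3.5162.
Single-dose peak C₀ = D/Vd = 645/266 ≈ 2.425 mg/L.
Steady-state peak Cmax,ss = C₀·R ≈ 2.425 × 3.5162 ≈ 8.527 mg/L.
One interval later, Cmin,ss = Cmax,ss·e^(−kτ) ≈ 8.527 × 0.7156 ≈ 6.102 mg/L.
Trough 6.1 mg/L vs MEC 3 mg/L: adequate.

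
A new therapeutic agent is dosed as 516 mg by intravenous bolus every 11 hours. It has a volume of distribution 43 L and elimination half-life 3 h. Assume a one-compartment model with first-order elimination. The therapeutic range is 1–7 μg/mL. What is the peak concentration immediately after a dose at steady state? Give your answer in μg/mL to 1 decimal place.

τ/t½ = 11/3 ≈ 3.6667, so fraction remaining f = (1/2)^(11/3) ≈ 0.0787.
At steady state, accumulation factor R = 1/(1 − e^(−kτ)) ≈ 1.0854.
Single-dose peak C₀ = D/Vd = 516/43 ≈ 12.000 μg/mL.
Steady-state peak Cmax,ss = C₀·R ≈ 12.000 × 1.0854 ≈ 13.025 μg/mL.
Peak 13.0 μg/mL vs MTC 7 μg/mL: exceeds toxic threshold.

13.0 μg/mL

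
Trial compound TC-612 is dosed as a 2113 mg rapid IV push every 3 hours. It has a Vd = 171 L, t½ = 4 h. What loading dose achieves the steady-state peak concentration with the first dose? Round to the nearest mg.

f = (1/2)^(3/4) ≈ 0.594604; accumulation ratio R = 1/(1−f) ≈ 2.46672.
Loading dose to hit Cmax,ss on first dose: D_load = D_maint·R ≈ 2113 × 2.46672 ≈ 5212.18 mg.

5212 mg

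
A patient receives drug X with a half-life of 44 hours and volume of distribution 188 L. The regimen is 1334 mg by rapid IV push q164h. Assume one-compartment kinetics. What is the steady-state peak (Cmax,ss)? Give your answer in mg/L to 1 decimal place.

k = ln2/t½ = ln2/44 ≈ 0.015753 h⁻¹; fraction remaining f = e^(−kτ) = e^(−0.015753×164) ≈ 0.0755.
Accumulation ratio R = 1/(1 − f) ≈ 1/0.9245 ≈ 1.0817.
Each bolus raises the concentration by D/Vd = 1334/188 ≈ 7.096 mg/L.
Cmax,ss = C₀/(1 − f) ≈ 7.096/0.9245 ≈ 7.676 mg/L.

7.7 mg/L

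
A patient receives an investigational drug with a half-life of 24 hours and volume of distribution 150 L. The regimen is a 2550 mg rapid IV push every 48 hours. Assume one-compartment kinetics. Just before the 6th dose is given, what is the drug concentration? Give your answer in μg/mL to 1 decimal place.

5.7 μg/mL

f = (1/2)^(τ/t½) = (1/2)^(48/24) ≈ 0.2500.
C₀ = D/Vd = 2550/150 ≈ 17.000 μg/mL.
Before the 6th dose, 5 doses have been given. Superposition: Cmin = C₀·(f + f² + … + f^5).
≈ 17.000 × (0.2500 + 0.0625 + 0.0156 + 0.0039 + 0.0010) ≈ 17.000 × 0.3330 ≈ 5.661 μg/mL.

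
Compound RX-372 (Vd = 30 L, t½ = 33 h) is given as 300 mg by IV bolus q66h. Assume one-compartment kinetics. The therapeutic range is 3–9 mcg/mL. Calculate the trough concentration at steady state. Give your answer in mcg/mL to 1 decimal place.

3.3 mcg/mL

The dosing interval is 2 half-lives, so f = 2^(−2) = 0.25.
Accumulation ratio R = 1/(1 − f) = 1/0.75 = 4/3.
Single-dose peak C₀ = D/Vd = 300/30 = 10 mcg/mL.
Steady-state peak Cmax,ss = C₀·R = 10 × 4/3 ≈ 13.333 mcg/mL.
Steady-state trough Cmin,ss = Cmax,ss·f ≈ 13.333 × 0.25 ≈ 3.333 mcg/mL.
Trough 3.3 mcg/mL vs MEC 3 mcg/mL: adequate.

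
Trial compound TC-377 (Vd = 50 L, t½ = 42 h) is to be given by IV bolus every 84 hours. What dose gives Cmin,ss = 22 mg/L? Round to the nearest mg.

3300 mg

τ/t½ = 84/42 ≈ 2, so f = (1/2)^(84/42) ≈ 0.250000.
Cmin,ss = (D/Vd)·f/(1−f), so D = Cmin,ss·Vd·(1−f)/f.
D = 22 × 50 × (1−f)/f ≈ 22 × 50 × 3.00000 ≈ 3300.00 mg.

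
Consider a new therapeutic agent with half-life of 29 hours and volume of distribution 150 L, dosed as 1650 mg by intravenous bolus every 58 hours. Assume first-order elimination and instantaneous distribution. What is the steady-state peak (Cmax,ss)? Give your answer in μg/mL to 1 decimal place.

14.7 μg/mL

The dosing interval is 2 half-lives, so f = 2^(−2) = 0.25.
At steady state, R = 1/(1 − 0.25) = 4/3.
Single-dose peak C₀ = D/Vd = 1650/150 = 11 μg/mL.
Steady-state peak Cmax,ss = C₀·R = 11 × 4/3 ≈ 14.667 μg/mL.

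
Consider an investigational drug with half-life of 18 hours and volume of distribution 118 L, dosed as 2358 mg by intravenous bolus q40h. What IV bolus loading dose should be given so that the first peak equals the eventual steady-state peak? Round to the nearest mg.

3001 mg

f = (1/2)^(40/18) ≈ 0.214311; accumulation ratio R = 1/(1−f) ≈ 1.27277.
Loading dose to hit Cmax,ss on first dose: D_load = D_maint·R ≈ 2358 × 1.27277 ≈ 3001.19 mg.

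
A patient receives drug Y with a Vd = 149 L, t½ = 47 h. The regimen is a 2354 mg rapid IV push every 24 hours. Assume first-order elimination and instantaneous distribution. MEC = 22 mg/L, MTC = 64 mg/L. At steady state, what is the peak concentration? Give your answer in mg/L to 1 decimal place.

Over one 24-h interval, 24/47 ≈ 0.51064 half-lives elapse, leaving f ≈ 0.7019 of each dose.
Accumulation ratio R = 1/(1 − f) ≈ 1/0.2981 ≈ 3.3546.
Each bolus raises the concentration by D/Vd = 2354/149 ≈ 15.799 mg/L.
Cmax,ss = C₀/(1 − f) ≈ 15.799/0.2981 ≈ 52.999 mg/L.
Peak 53.0 mg/L vs MTC 64 mg/L: below toxic threshold.

53.0 mg/L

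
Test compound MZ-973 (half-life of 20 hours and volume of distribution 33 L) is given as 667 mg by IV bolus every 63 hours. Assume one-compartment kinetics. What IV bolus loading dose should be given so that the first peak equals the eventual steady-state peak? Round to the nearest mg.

752 mg

f = (1/2)^(63/20) ≈ 0.112656; accumulation ratio R = 1/(1−f) ≈ 1.12696.
Loading dose to hit Cmax,ss on first dose: D_load = D_maint·R ≈ 667 × 1.12696 ≈ 751.68 mg.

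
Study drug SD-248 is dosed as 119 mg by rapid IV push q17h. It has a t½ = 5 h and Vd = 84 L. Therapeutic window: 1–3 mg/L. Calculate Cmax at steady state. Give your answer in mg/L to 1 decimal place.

1.6 mg/L

Over one 17-h interval, 17/5 ≈ 3.4 half-lives elapse, leaving f ≈ 0.0947 of each dose.
Accumulation ratio R = 1/(1 − f) ≈ 1/0.9053 ≈ 1.1046.
Single-dose peak C₀ = D/Vd = 119/84 ≈ 1.417 mg/L.
Cmax,ss = C₀/(1 − f) ≈ 1.417/0.9053 ≈ 1.565 mg/L.
Peak 1.6 mg/L vs MTC 3 mg/L: below toxic threshold.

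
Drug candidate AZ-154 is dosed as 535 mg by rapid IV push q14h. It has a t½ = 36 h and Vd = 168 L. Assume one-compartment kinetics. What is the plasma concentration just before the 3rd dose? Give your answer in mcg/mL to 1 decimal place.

4.3 mcg/mL

f = (1/2)^(τ/t½) = (1/2)^(14/36) ≈ 0.7637.
C₀ = D/Vd = 535/168 ≈ 3.185 mcg/mL.
Before the 3rd dose, 2 doses have been given. Superposition: Cmin = C₀·(f + f²).
≈ 3.185 × (0.7637 + 0.5832) ≈ 3.185 × 1.3469 ≈ 4.290 mcg/mL.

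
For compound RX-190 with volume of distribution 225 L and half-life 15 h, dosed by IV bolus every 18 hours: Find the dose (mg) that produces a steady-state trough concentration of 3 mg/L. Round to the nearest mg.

876 mg

τ/t½ = 18/15 ≈ 1.2, so f = (1/2)^(18/15) ≈ 0.435275.
Cmin,ss = (D/Vd)·f/(1−f), so D = Cmin,ss·Vd·(1−f)/f.
D = 3 × 225 × (1−f)/f ≈ 3 × 225 × 1.29740 ≈ 875.75 mg.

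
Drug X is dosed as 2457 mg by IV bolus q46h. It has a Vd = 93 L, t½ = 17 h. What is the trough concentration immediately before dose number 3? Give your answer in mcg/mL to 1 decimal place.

f = (1/2)^(τ/t½) = (1/2)^(46/17) ≈ 0.1533.
C₀ = D/Vd = 2457/93 ≈ 26.419 mcg/mL.
Before the 3rd dose, 2 doses have been given. Superposition: Cmin = C₀·(f + f²).
≈ 26.419 × (0.1533 + 0.0235) ≈ 26.419 × 0.1768 ≈ 4.671 mcg/mL.

4.7 mcg/mL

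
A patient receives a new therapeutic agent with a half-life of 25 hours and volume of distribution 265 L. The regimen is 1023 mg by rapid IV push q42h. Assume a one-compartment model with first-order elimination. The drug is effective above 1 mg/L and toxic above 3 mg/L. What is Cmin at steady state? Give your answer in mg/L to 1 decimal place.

k = ln2/t½ = ln2/25 ≈ 0.027726 h⁻¹; fraction remaining f = e^(−kτ) = e^(−0.027726×42) ≈ 0.3121.
Each bolus raises the concentration by D/Vd = 1023/265 ≈ 3.860 mg/L.
Steady-state trough Cmin,ss = C₀·f/(1−f) ≈ 3.860 × 0.3121/0.6879 ≈ 1.751 mg/L.
Trough 1.8 mg/L vs MEC 1 mg/L: adequate.

1.8 mg/L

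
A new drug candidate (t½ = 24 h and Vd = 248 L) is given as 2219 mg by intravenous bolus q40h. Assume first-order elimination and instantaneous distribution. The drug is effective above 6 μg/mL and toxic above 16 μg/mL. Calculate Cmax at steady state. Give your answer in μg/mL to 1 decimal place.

τ/t½ = 40/24 ≈ 1.6667, so fraction remaining f = (1/2)^(40/24) ≈ 0.3150.
At steady state, accumulation factor R = 1/(1 − e^(−kτ)) ≈ 1.4599.
Each bolus raises the concentration by D/Vd = 2219/248 ≈ 8.948 μg/mL.
Steady-state peak Cmax,ss = C₀·R ≈ 8.948 × 1.4599 ≈ 13.063 μg/mL.
Peak 13.1 μg/mL vs MTC 16 μg/mL: below toxic threshold.

13.1 μg/mL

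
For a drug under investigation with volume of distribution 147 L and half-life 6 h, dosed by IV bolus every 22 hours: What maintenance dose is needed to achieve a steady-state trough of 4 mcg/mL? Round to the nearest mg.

τ/t½ = 22/6 ≈ 3.6667, so f = (1/2)^(22/6) ≈ 0.078745.
Cmin,ss = (D/Vd)·f/(1−f), so D = Cmin,ss·Vd·(1−f)/f.
D = 4 × 147 × (1−f)/f ≈ 4 × 147 × 11.69922 ≈ 6879.14 mg.

6879 mg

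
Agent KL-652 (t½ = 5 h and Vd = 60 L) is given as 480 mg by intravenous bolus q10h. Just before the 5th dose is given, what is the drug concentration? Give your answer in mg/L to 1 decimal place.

2.7 mg/L

f = (1/2)^(τ/t½) = (1/2)^(10/5) ≈ 0.2500.
C₀ = D/Vd = 480/60 ≈ 8.000 mg/L.
Before the 5th dose, 4 doses have been given. Superposition: Cmin = C₀·(f + f² + … + f^4).
≈ 8.000 × (0.2500 + 0.0625 + 0.0156 + 0.0039) ≈ 8.000 × 0.3320 ≈ 2.656 mg/L.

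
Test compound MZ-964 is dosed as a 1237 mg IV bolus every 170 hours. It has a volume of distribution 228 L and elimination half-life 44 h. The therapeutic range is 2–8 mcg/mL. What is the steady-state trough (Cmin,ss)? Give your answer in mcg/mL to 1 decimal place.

k = ln2/t½ = ln2/44 ≈ 0.015753 h⁻¹; fraction remaining f = e^(−kτ) = e^(−0.015753×170) ≈ 0.0687.
Each bolus raises the concentration by D/Vd = 1237/228 ≈ 5.425 mcg/mL.
Steady-state trough Cmin,ss = C₀·f/(1−f) ≈ 5.425 × 0.0687/0.9313 ≈ 0.400 mcg/mL.
Trough 0.4 mcg/mL vs MEC 2 mcg/mL: subtherapeutic.

0.4 mcg/mL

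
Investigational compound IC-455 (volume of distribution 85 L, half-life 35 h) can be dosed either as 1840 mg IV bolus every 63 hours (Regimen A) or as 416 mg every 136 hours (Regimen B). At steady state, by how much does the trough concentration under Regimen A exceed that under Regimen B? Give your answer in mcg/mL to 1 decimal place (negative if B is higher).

Regimen A: f = (1/2)^(63/35) ≈ 0.2872; Cmin,ss = (1840/85)·f/(1−f) ≈ 8.722 mcg/mL.
Regimen B: f = (1/2)^(136/35) ≈ 0.0677; Cmin,ss = (416/85)·f/(1−f) ≈ 0.355 mcg/mL.
Difference ≈ 8.722 − 0.355 ≈ 8.367 mcg/mL.

8.4 mcg/mL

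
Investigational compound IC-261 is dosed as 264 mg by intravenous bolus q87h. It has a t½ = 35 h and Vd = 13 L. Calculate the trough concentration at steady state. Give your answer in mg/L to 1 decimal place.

k = ln2/t½ = ln2/35 ≈ 0.019804 h⁻¹; fraction remaining f = e^(−kτ) = e^(−0.019804×87) ≈ 0.1785.
Each bolus raises the concentration by D/Vd = 264/13 ≈ 20.308 mg/L.
Steady-state trough Cmin,ss = C₀·f/(1−f) ≈ 20.308 × 0.1785/0.8215 ≈ 4.413 mg/L.

4.4 mg/L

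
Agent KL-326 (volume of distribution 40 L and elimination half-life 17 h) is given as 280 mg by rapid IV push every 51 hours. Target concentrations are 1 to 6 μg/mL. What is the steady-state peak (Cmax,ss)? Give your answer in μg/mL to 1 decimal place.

8.0 μg/mL

The dosing interval is 3 half-lives, so f = 2^(−3) = 0.125.
At steady state, R = 1/(1 − 0.125) = 8/7.
Single-dose peak C₀ = D/Vd = 280/40 = 7 μg/mL.
Steady-state peak Cmax,ss = C₀·R = 7 × 8/7 ≈ 8.000 μg/mL.
Peak 8.0 μg/mL vs MTC 6 μg/mL: exceeds toxic threshold.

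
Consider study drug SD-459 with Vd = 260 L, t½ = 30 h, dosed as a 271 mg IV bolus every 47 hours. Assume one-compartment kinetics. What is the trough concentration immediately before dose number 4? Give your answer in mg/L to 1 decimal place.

f = (1/2)^(τ/t½) = (1/2)^(47/30) ≈ 0.3376.
C₀ = D/Vd = 271/260 ≈ 1.042 mg/L.
Before the 4th dose, 3 doses have been given. Superposition: Cmin = C₀·(f + f² + … + f^3).
≈ 1.042 × (0.3376 + 0.1140 + 0.0385) ≈ 1.042 × 0.4901 ≈ 0.511 mg/L.

0.5 mg/L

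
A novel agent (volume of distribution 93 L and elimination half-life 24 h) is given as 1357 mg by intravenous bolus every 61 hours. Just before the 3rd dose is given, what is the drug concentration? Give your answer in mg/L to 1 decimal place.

2.9 mg/L

f = (1/2)^(τ/t½) = (1/2)^(61/24) ≈ 0.1717.
C₀ = D/Vd = 1357/93 ≈ 14.591 mg/L.
Before the 3rd dose, 2 doses have been given. Superposition: Cmin = C₀·(f + f²).
≈ 14.591 × (0.1717 + 0.0295) ≈ 14.591 × 0.2012 ≈ 2.936 mg/L.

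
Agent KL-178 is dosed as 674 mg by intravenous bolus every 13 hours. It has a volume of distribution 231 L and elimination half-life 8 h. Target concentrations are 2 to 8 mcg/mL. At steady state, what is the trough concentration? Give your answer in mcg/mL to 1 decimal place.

1.4 mcg/mL

k = ln2/t½ = ln2/8 ≈ 0.086643 h⁻¹; fraction remaining f = e^(−kτ) = e^(−0.086643×13) ≈ 0.3242.
Accumulation ratio R = 1/(1 − f) ≈ 1/0.6758 ≈ 1.4797.
Each bolus raises the concentration by D/Vd = 674/231 ≈ 2.918 mcg/mL.
Cmax,ss = C₀/(1 − f) ≈ 2.918/0.6758 ≈ 4.318 mcg/mL.
Steady-state trough Cmin,ss = Cmax,ss·f ≈ 4.318 × 0.3242 ≈ 1.400 mcg/mL.
Trough 1.4 mcg/mL vs MEC 2 mcg/mL: subtherapeutic.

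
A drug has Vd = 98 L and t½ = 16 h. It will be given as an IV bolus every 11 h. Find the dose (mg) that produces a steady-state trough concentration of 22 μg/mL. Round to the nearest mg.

τ/t½ = 11/16 ≈ 0.6875, so f = (1/2)^(11/16) ≈ 0.620929.
Cmin,ss = (D/Vd)·f/(1−f), so D = Cmin,ss·Vd·(1−f)/f.
D = 22 × 98 × (1−f)/f ≈ 22 × 98 × 0.61049 ≈ 1316.22 mg.

1316 mg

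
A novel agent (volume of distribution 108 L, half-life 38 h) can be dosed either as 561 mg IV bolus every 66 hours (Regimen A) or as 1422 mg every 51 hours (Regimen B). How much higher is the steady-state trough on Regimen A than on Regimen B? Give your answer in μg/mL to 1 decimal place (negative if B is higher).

Regimen A: f = (1/2)^(66/38) ≈ 0.3000; Cmin,ss = (561/108)·f/(1−f) ≈ 2.226 μg/mL.
Regimen B: f = (1/2)^(51/38) ≈ 0.3944; Cmin,ss = (1422/108)·f/(1−f) ≈ 8.575 μg/mL.
Difference ≈ 2.226 − 8.575 ≈ -6.349 μg/mL.

-6.3 μg/mL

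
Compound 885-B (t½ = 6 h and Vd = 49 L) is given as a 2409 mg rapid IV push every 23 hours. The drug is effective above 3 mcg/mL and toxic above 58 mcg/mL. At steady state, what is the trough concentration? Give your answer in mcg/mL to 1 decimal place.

3.7 mcg/mL

k = ln2/t½ = ln2/6 ≈ 0.115525 h⁻¹; fraction remaining f = e^(−kτ) = e^(−0.115525×23) ≈ 0.0702.
At steady state, accumulation factor R = 1/(1 − e^(−kτ)) ≈ 1.0755.
Each bolus raises the concentration by D/Vd = 2409/49 ≈ 49.163 mcg/mL.
Steady-state peak Cmax,ss = C₀·R ≈ 49.163 × 1.0755 ≈ 52.875 mcg/mL.
One interval later, Cmin,ss = Cmax,ss·e^(−kτ) ≈ 52.875 × 0.0702 ≈ 3.712 mcg/mL.
Trough 3.7 mcg/mL vs MEC 3 mcg/mL: adequate.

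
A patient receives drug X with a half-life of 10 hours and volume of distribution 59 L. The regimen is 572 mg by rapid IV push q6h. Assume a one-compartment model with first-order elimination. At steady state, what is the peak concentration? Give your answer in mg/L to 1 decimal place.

28.5 mg/L

Over one 6-h interval, 6/10 ≈ 0.6 half-lives elapse, leaving f ≈ 0.6598 of each dose.
Accumulation ratio R = 1/(1 − f) ≈ 1/0.3402 ≈ 2.9394.
Each bolus raises the concentration by D/Vd = 572/59 ≈ 9.695 mg/L.
Steady-state peak Cmax,ss = C₀·R ≈ 9.695 × 2.9394 ≈ 28.497 mg/L.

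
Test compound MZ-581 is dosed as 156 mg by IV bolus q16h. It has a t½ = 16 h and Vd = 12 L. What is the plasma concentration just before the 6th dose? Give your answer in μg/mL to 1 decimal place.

12.6 μg/mL

f = (1/2)^(τ/t½) = (1/2)^(16/16) ≈ 0.5000.
C₀ = D/Vd = 156/12 ≈ 13.000 μg/mL.
Before the 6th dose, 5 doses have been given. Superposition: Cmin = C₀·(f + f² + … + f^5).
≈ 13.000 × (0.5000 + 0.2500 + 0.1250 + 0.0625 + 0.0313) ≈ 13.000 × 0.9688 ≈ 12.594 μg/mL.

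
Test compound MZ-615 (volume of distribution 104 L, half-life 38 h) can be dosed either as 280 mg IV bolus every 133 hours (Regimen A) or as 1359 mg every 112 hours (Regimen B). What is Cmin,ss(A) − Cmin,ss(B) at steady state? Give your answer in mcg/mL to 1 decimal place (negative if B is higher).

Regimen A: f = (1/2)^(133/38) ≈ 0.0884; Cmin,ss = (280/104)·f/(1−f) ≈ 0.261 mcg/mL.
Regimen B: f = (1/2)^(112/38) ≈ 0.1296; Cmin,ss = (1359/104)·f/(1−f) ≈ 1.946 mcg/mL.
Difference ≈ 0.261 − 1.946 ≈ -1.685 mcg/mL.

-1.7 mcg/mL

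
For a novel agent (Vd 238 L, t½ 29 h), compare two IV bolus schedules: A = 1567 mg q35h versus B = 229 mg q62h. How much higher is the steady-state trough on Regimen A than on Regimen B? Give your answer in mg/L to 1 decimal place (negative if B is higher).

4.7 mg/L

Regimen A: f = (1/2)^(35/29) ≈ 0.4332; Cmin,ss = (1567/238)·f/(1−f) ≈ 5.032 mg/L.
Regimen B: f = (1/2)^(62/29) ≈ 0.2272; Cmin,ss = (229/238)·f/(1−f) ≈ 0.283 mg/L.
Difference ≈ 5.032 − 0.283 ≈ 4.749 mg/L.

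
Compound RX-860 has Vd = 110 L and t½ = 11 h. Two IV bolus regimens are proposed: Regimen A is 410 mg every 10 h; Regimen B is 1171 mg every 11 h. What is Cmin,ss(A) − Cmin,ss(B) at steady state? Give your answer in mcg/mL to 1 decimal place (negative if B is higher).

Regimen A: f = (1/2)^(10/11) ≈ 0.5325; Cmin,ss = (410/110)·f/(1−f) ≈ 4.246 mcg/mL.
Regimen B: f = (1/2)^(11/11) ≈ 0.5000; Cmin,ss = (1171/110)·f/(1−f) ≈ 10.645 mcg/mL.
Difference ≈ 4.246 − 10.645 ≈ -6.399 mcg/mL.

-6.4 mcg/mL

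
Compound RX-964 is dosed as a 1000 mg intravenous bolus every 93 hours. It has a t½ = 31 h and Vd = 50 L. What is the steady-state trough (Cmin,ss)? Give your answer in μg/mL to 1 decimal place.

τ = 93 h = 3 half-lives, so f = (1/2)^3 = 0.125.
Accumulation ratio R = 1/(1 − f) = 1/0.875 = 8/7.
Single-dose peak C₀ = D/Vd = 1000/50 = 20 μg/mL.
Steady-state peak Cmax,ss = C₀·R = 20 × 8/7 ≈ 22.857 μg/mL.
Steady-state trough Cmin,ss = Cmax,ss·f ≈ 22.857 × 0.125 ≈ 2.857 μg/mL.

2.9 μg/mL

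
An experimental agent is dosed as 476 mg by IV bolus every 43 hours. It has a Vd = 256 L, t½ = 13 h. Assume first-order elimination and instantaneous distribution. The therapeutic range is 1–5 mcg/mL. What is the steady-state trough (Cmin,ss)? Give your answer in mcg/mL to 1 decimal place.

0.2 mcg/mL

Over one 43-h interval, 43/13 ≈ 3.3077 half-lives elapse, leaving f ≈ 0.1010 of each dose.
Single-dose peak C₀ = D/Vd = 476/256 ≈ 1.859 mcg/mL.
Steady-state trough Cmin,ss = C₀·f/(1−f) ≈ 1.859 × 0.1010/0.8990 ≈ 0.209 mcg/mL.
Trough 0.2 mcg/mL vs MEC 1 mcg/mL: subtherapeutic.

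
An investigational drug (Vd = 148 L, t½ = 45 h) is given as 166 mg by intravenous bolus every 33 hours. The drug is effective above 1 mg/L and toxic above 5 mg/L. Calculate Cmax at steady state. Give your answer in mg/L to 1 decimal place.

Over one 33-h interval, 33/45 ≈ 0.73333 half-lives elapse, leaving f ≈ 0.6015 of each dose.
At steady state, accumulation factor R = 1/(1 − e^(−kτ)) ≈ 2.5094.
Each bolus raises the concentration by D/Vd = 166/148 ≈ 1.122 mg/L.
Steady-state peak Cmax,ss = C₀·R ≈ 1.122 × 2.5094 ≈ 2.816 mg/L.
Peak 2.8 mg/L vs MTC 5 mg/L: below toxic threshold.

2.8 mg/L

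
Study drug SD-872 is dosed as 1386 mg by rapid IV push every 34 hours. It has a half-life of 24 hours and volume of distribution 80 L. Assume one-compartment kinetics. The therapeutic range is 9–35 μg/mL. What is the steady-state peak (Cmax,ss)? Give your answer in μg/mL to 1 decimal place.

Over one 34-h interval, 34/24 ≈ 1.4167 half-lives elapse, leaving f ≈ 0.3746 of each dose.
Accumulation ratio R = 1/(1 − f) ≈ 1/0.6254 ≈ 1.5990.
Each bolus raises the concentration by D/Vd = 1386/80 ≈ 17.325 μg/mL.
Steady-state peak Cmax,ss = C₀·R ≈ 17.325 × 1.5990 ≈ 27.703 μg/mL.
Peak 27.7 μg/mL vs MTC 35 μg/mL: below toxic threshold.

27.7 μg/mL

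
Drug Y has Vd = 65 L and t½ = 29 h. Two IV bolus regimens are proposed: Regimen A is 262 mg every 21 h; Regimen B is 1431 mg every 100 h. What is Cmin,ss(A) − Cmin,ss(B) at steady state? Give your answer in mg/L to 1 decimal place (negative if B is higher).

4.0 mg/L

Regimen A: f = (1/2)^(21/29) ≈ 0.6054; Cmin,ss = (262/65)·f/(1−f) ≈ 6.184 mg/L.
Regimen B: f = (1/2)^(100/29) ≈ 0.0916; Cmin,ss = (1431/65)·f/(1−f) ≈ 2.220 mg/L.
Difference ≈ 6.184 − 2.220 ≈ 3.964 mg/L.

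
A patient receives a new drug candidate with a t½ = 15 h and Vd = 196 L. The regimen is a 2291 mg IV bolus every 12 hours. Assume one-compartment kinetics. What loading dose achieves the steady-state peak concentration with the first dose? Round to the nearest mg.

f = (1/2)^(12/15) ≈ 0.574349; accumulation ratio R = 1/(1−f) ≈ 2.34934.
Loading dose to hit Cmax,ss on first dose: D_load = D_maint·R ≈ 2291 × 2.34934 ≈ 5382.34 mg.

5382 mg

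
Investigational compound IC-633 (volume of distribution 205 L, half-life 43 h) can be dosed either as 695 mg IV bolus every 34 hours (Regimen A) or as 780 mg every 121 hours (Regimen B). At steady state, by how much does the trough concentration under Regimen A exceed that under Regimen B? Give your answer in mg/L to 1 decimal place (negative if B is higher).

4.0 mg/L

Regimen A: f = (1/2)^(34/43) ≈ 0.5781; Cmin,ss = (695/205)·f/(1−f) ≈ 4.645 mg/L.
Regimen B: f = (1/2)^(121/43) ≈ 0.1422; Cmin,ss = (780/205)·f/(1−f) ≈ 0.631 mg/L.
Difference ≈ 4.645 − 0.631 ≈ 4.014 mg/L.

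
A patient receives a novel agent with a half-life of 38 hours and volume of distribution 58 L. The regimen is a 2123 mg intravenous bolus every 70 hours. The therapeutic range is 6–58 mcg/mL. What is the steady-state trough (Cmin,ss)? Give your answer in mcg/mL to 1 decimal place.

τ/t½ = 70/38 ≈ 1.8421, so fraction remaining f = (1/2)^(70/38) ≈ 0.2789.
At steady state, accumulation factor R = 1/(1 − e^(−kτ)) ≈ 1.3868.
Each bolus raises the concentration by D/Vd = 2123/58 ≈ 36.603 mcg/mL.
Steady-state peak Cmax,ss = C₀·R ≈ 36.603 × 1.3868 ≈ 50.761 mcg/mL.
Steady-state trough Cmin,ss = Cmax,ss·f ≈ 50.761 × 0.2789 ≈ 14.157 mcg/mL.
Trough 14.2 mcg/mL vs MEC 6 mcg/mL: adequate.

14.2 mcg/mL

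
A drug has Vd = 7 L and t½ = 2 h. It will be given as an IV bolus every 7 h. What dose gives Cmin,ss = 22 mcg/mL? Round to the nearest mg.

1588 mg

τ/t½ = 7/2 ≈ 3.5, so f = (1/2)^(7/2) ≈ 0.088388.
Cmin,ss = (D/Vd)·f/(1−f), so D = Cmin,ss·Vd·(1−f)/f.
D = 22 × 7 × (1−f)/f ≈ 22 × 7 × 10.31375 ≈ 1588.32 mg.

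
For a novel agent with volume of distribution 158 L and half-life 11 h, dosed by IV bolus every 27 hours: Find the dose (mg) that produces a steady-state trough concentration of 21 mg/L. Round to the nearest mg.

14869 mg

τ/t½ = 27/11 ≈ 2.4545, so f = (1/2)^(27/11) ≈ 0.182435.
Cmin,ss = (D/Vd)·f/(1−f), so D = Cmin,ss·Vd·(1−f)/f.
D = 21 × 158 × (1−f)/f ≈ 21 × 158 × 4.48140 ≈ 14869.29 mg.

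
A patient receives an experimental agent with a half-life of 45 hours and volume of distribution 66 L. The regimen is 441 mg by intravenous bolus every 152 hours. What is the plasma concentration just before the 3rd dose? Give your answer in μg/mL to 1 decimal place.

0.7 μg/mL

f = (1/2)^(τ/t½) = (1/2)^(152/45) ≈ 0.0962.
C₀ = D/Vd = 441/66 ≈ 6.682 μg/mL.
Before the 3rd dose, 2 doses have been given. Superposition: Cmin = C₀·(f + f²).
≈ 6.682 × (0.0962 + 0.0093) ≈ 6.682 × 0.1055 ≈ 0.705 μg/mL.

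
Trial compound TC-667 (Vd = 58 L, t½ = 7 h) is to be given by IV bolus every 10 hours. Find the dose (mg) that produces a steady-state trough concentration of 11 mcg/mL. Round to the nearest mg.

1079 mg

τ/t½ = 10/7 ≈ 1.4286, so f = (1/2)^(10/7) ≈ 0.371499.
Cmin,ss = (D/Vd)·f/(1−f), so D = Cmin,ss·Vd·(1−f)/f.
D = 11 × 58 × (1−f)/f ≈ 11 × 58 × 1.69180 ≈ 1079.37 mg.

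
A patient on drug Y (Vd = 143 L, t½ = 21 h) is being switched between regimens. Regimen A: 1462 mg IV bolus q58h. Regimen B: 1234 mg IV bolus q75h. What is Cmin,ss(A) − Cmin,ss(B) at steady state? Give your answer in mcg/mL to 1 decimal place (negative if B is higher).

Regimen A: f = (1/2)^(58/21) ≈ 0.1474; Cmin,ss = (1462/143)·f/(1−f) ≈ 1.768 mcg/mL.
Regimen B: f = (1/2)^(75/21) ≈ 0.0841; Cmin,ss = (1234/143)·f/(1−f) ≈ 0.792 mcg/mL.
Difference ≈ 1.768 − 0.792 ≈ 0.976 mcg/mL.

1.0 mcg/mL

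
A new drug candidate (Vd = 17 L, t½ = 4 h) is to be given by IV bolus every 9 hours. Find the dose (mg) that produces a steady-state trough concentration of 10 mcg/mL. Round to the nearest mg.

τ/t½ = 9/4 ≈ 2.25, so f = (1/2)^(9/4) ≈ 0.210224.
Cmin,ss = (D/Vd)·f/(1−f), so D = Cmin,ss·Vd·(1−f)/f.
D = 10 × 17 × (1−f)/f ≈ 10 × 17 × 3.75683 ≈ 638.66 mg.

639 mg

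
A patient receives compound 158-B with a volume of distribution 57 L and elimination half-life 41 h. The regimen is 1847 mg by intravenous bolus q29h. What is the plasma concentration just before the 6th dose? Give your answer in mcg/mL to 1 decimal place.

f = (1/2)^(τ/t½) = (1/2)^(29/41) ≈ 0.6125.
C₀ = D/Vd = 1847/57 ≈ 32.404 mcg/mL.
Before the 6th dose, 5 doses have been given. Superposition: Cmin = C₀·(f + f² + … + f^5).
≈ 32.404 × (0.6125 + 0.3752 + 0.2298 + 0.1407 + 0.0862) ≈ 32.404 × 1.4444 ≈ 46.804 mcg/mL.

46.8 mcg/mL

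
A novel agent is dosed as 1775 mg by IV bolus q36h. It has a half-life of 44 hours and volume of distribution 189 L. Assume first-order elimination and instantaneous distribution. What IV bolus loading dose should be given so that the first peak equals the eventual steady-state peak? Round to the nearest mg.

f = (1/2)^(36/44) ≈ 0.567156; accumulation ratio R = 1/(1−f) ≈ 2.31030.
Loading dose to hit Cmax,ss on first dose: D_load = D_maint·R ≈ 1775 × 2.31030 ≈ 4100.78 mg.

4101 mg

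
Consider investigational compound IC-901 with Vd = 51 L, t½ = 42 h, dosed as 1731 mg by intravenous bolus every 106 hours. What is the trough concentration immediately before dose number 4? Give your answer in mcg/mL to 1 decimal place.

7.1 mcg/mL

f = (1/2)^(τ/t½) = (1/2)^(106/42) ≈ 0.1739.
C₀ = D/Vd = 1731/51 ≈ 33.941 mcg/mL.
Before the 4th dose, 3 doses have been given. Superposition: Cmin = C₀·(f + f² + … + f^3).
≈ 33.941 × (0.1739 + 0.0302 + 0.0053) ≈ 33.941 × 0.2094 ≈ 7.107 mcg/mL.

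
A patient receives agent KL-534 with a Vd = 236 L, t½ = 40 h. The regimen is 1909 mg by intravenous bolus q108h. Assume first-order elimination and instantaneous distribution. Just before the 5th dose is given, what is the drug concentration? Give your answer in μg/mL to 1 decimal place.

f = (1/2)^(τ/t½) = (1/2)^(108/40) ≈ 0.1539.
C₀ = D/Vd = 1909/236 ≈ 8.089 μg/mL.
Before the 5th dose, 4 doses have been given. Superposition: Cmin = C₀·(f + f² + … + f^4).
≈ 8.089 × (0.1539 + 0.0237 + 0.0036 + 0.0006) ≈ 8.089 × 0.1818 ≈ 1.471 μg/mL.

1.5 μg/mL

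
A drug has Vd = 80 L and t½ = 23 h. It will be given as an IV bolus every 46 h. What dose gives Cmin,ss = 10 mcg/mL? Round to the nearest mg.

τ/t½ = 46/23 ≈ 2, so f = (1/2)^(46/23) ≈ 0.250000.
Cmin,ss = (D/Vd)·f/(1−f), so D = Cmin,ss·Vd·(1−f)/f.
D = 10 × 80 × (1−f)/f ≈ 10 × 80 × 3.00000 ≈ 2400.00 mg.

2400 mg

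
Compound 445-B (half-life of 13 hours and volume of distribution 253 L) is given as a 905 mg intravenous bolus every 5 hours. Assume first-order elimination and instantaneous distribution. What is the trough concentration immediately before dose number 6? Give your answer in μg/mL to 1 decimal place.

8.6 μg/mL

f = (1/2)^(τ/t½) = (1/2)^(5/13) ≈ 0.7660.
C₀ = D/Vd = 905/253 ≈ 3.577 μg/mL.
Before the 6th dose, 5 doses have been given. Superposition: Cmin = C₀·(f + f² + … + f^5).
≈ 3.577 × (0.7660 + 0.5868 + 0.4495 + 0.3443 + 0.2637) ≈ 3.577 × 2.4103 ≈ 8.622 μg/mL.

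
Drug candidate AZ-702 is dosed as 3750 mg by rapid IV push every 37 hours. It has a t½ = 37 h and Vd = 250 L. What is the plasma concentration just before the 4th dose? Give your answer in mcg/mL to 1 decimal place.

f = (1/2)^(τ/t½) = (1/2)^(37/37) ≈ 0.5000.
C₀ = D/Vd = 3750/250 ≈ 15.000 mcg/mL.
Before the 4th dose, 3 doses have been given. Superposition: Cmin = C₀·(f + f² + … + f^3).
≈ 15.000 × (0.5000 + 0.2500 + 0.1250) ≈ 15.000 × 0.8750 ≈ 13.125 mcg/mL.

13.1 mcg/mL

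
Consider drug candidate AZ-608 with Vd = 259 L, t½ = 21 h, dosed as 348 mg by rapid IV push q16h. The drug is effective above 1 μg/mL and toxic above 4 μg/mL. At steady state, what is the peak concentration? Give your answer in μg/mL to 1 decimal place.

3.3 μg/mL

Over one 16-h interval, 16/21 ≈ 0.7619 half-lives elapse, leaving f ≈ 0.5897 of each dose.
At steady state, accumulation factor R = 1/(1 − e^(−kτ)) ≈ 2.4372.
Single-dose peak C₀ = D/Vd = 348/259 ≈ 1.344 μg/mL.
Cmax,ss = C₀/(1 − f) ≈ 1.344/0.4103 ≈ 3.276 μg/mL.
Peak 3.3 μg/mL vs MTC 4 μg/mL: below toxic threshold.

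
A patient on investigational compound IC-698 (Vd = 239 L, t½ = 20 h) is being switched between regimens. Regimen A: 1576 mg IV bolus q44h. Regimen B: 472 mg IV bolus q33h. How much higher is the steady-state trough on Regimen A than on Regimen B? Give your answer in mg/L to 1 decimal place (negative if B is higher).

Regimen A: f = (1/2)^(44/20) ≈ 0.2176; Cmin,ss = (1576/239)·f/(1−f) ≈ 1.834 mg/L.
Regimen B: f = (1/2)^(33/20) ≈ 0.3186; Cmin,ss = (472/239)·f/(1−f) ≈ 0.923 mg/L.
Difference ≈ 1.834 − 0.923 ≈ 0.911 mg/L.

0.9 mg/L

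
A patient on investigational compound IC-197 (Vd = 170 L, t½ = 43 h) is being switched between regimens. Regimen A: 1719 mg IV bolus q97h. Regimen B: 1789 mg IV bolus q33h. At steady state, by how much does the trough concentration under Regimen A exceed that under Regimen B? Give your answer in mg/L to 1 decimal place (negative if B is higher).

-12.3 mg/L

Regimen A: f = (1/2)^(97/43) ≈ 0.2094; Cmin,ss = (1719/170)·f/(1−f) ≈ 2.678 mg/L.
Regimen B: f = (1/2)^(33/43) ≈ 0.5875; Cmin,ss = (1789/170)·f/(1−f) ≈ 14.988 mg/L.
Difference ≈ 2.678 − 14.988 ≈ -12.310 mg/L.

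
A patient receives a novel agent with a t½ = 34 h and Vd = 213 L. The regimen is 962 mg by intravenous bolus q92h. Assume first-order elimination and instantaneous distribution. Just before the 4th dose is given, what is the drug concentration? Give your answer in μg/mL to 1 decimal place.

0.8 μg/mL

f = (1/2)^(τ/t½) = (1/2)^(92/34) ≈ 0.1533.
C₀ = D/Vd = 962/213 ≈ 4.516 μg/mL.
Before the 4th dose, 3 doses have been given. Superposition: Cmin = C₀·(f + f² + … + f^3).
≈ 4.516 × (0.1533 + 0.0235 + 0.0036) ≈ 4.516 × 0.1804 ≈ 0.815 μg/mL.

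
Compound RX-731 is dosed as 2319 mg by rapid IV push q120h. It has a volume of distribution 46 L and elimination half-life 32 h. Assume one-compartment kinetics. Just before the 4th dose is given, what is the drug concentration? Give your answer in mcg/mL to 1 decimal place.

4.0 mcg/mL

f = (1/2)^(τ/t½) = (1/2)^(120/32) ≈ 0.0743.
C₀ = D/Vd = 2319/46 ≈ 50.413 mcg/mL.
Before the 4th dose, 3 doses have been given. Superposition: Cmin = C₀·(f + f² + … + f^3).
≈ 50.413 × (0.0743 + 0.0055 + 0.0004) ≈ 50.413 × 0.0802 ≈ 4.043 mcg/mL.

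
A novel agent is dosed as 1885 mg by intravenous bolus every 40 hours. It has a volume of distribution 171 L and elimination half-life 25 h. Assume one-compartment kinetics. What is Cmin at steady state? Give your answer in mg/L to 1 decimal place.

Over one 40-h interval, 40/25 ≈ 1.6 half-lives elapse, leaving f ≈ 0.3299 of each dose.
Single-dose peak C₀ = D/Vd = 1885/171 ≈ 11.023 mg/L.
Steady-state trough Cmin,ss = C₀·f/(1−f) ≈ 11.023 × 0.3299/0.6701 ≈ 5.427 mg/L.

5.4 mg/L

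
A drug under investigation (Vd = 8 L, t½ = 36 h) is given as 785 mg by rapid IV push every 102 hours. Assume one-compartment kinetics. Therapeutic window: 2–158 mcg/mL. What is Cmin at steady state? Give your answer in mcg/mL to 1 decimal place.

16.0 mcg/mL

Over one 102-h interval, 102/36 ≈ 2.8333 half-lives elapse, leaving f ≈ 0.1403 of each dose.
At steady state, accumulation factor R = 1/(1 − e^(−kτ)) ≈ 1.1632.
Single-dose peak C₀ = D/Vd = 785/8 ≈ 98.125 mcg/mL.
Steady-state peak Cmax,ss = C₀·R ≈ 98.125 × 1.1632 ≈ 114.139 mcg/mL.
One interval later, Cmin,ss = Cmax,ss·e^(−kτ) ≈ 114.139 × 0.1403 ≈ 16.014 mcg/mL.
Trough 16.0 mcg/mL vs MEC 2 mcg/mL: adequate.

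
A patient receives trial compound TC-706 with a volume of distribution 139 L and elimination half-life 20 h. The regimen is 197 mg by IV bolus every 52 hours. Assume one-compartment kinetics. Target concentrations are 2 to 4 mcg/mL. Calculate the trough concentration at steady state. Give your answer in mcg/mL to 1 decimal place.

Over one 52-h interval, 52/20 ≈ 2.6 half-lives elapse, leaving f ≈ 0.1649 of each dose.
At steady state, accumulation factor R = 1/(1 − e^(−kτ)) ≈ 1.1975.
Each bolus raises the concentration by D/Vd = 197/139 ≈ 1.417 mcg/mL.
Cmax,ss = C₀/(1 − f) ≈ 1.417/0.8351 ≈ 1.697 mcg/mL.
Steady-state trough Cmin,ss = Cmax,ss·f ≈ 1.697 × 0.1649 ≈ 0.280 mcg/mL.
Trough 0.3 mcg/mL vs MEC 2 mcg/mL: subtherapeutic.

0.3 mcg/mL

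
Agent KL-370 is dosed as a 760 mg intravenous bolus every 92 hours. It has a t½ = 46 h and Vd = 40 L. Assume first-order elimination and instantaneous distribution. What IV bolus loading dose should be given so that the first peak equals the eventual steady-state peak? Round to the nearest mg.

1013 mg

f = (1/2)^(92/46) ≈ 0.250000; accumulation ratio R = 1/(1−f) ≈ 1.33333.
Loading dose to hit Cmax,ss on first dose: D_load = D_maint·R ≈ 760 × 1.33333 ≈ 1013.33 mg.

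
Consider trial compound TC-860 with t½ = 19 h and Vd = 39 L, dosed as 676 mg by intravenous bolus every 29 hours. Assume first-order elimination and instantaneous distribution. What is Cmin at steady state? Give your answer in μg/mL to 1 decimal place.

9.2 μg/mL

τ/t½ = 29/19 ≈ 1.5263, so fraction remaining f = (1/2)^(29/19) ≈ 0.3472.
At steady state, accumulation factor R = 1/(1 − e^(−kτ)) ≈ 1.5319.
Single-dose peak C₀ = D/Vd = 676/39 ≈ 17.333 μg/mL.
Steady-state peak Cmax,ss = C₀·R ≈ 17.333 × 1.5319 ≈ 26.552 μg/mL.
One interval later, Cmin,ss = Cmax,ss·e^(−kτ) ≈ 26.552 × 0.3472 ≈ 9.219 μg/mL.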